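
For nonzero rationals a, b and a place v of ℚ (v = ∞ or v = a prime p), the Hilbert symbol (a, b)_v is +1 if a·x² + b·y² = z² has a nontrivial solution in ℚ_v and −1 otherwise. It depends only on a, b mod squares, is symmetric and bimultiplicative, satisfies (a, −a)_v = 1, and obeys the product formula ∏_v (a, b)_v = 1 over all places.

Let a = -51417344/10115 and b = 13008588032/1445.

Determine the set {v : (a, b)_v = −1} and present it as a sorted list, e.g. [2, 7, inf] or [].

(a, b) ≡ (-7315, 2185) mod (ℚ^×)²; places V = {2, 5, 7, 11, 17, 19, 23, 31, ∞}.
(a,b)_19: α=1, u≡10; β=1, v≡17 (mod 19); (10|19)=-1, (17|19)=+1; sign (−1)^1·-1^1·+1^1 = +1.
(a,b)_11: α=1, u≡6; β=2, v≡2 (mod 11); (6|11)=-1, (2|11)=-1; sign (−1)^0·-1^2·-1^1 = -1.
(a,b)_2: α=8, β=8; u≡5, v≡1 (mod 8); ε(u)ε(v)=0·0, αω(v)=8·0, βω(u)=8·1; sum ≡ 0  ⇒  +1.
(a,b)_∞: sgn(-7315)=−, sgn(2185)=+, so +1.
(a,b)_5: α=-1, u≡2; β=-1, v≡3 (mod 5); (2|5)=-1, (3|5)=-1; sign (−1)^0·-1^-1·-1^-1 = +1.
(a,b)_7: α=-1, u≡5; β=0, v≡2 (mod 7); (5|7)=-1, (2|7)=+1; sign (−1)^0·-1^0·+1^-1 = +1.
(a,b)_17: α=-2, u≡6; β=-2, v≡16 (mod 17); (6|17)=-1, (16|17)=+1; sign (−1)^0·-1^-2·+1^-2 = +1.
(a,b)_23: α=0, u≡17; β=1, v≡2 (mod 23); (17|23)=-1, (2|23)=+1; sign (−1)^0·-1^1·+1^0 = -1.
(a,b)_31: α=2, u≡14; β=2, v≡6 (mod 31); (14|31)=+1, (6|31)=-1; sign (−1)^0·+1^2·-1^2 = +1.
Ram(-7315, 2185) = {11, 23}; no ℚ_11-point on the conic.

[11, 23]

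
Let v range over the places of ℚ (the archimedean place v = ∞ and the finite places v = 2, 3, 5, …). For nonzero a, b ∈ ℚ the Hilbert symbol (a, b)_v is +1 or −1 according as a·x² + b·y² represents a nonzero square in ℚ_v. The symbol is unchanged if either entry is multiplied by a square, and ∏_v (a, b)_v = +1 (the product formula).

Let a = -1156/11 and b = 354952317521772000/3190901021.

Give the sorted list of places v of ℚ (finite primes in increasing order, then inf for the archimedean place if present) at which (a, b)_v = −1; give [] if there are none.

[2, 11]

Mod squares: a ≡ -11, b ≡ 10230. Check v ∈ {∞, 2, 3, 5, 7, 11, 17, 19, 23, 31, 41}.
v=∞: -11 < 0 and 10230 > 0  ⇒  (a,b)_∞ = +1.
v=2: v_2(a)=2, v_2(b)=5; units ≡ 5, 3 (mod 8); ε·ε+αω+βω = 0·1+2·1+5·1 ≡ 1  ⇒  (a,b)_2 = -1.
v=31: a=31^0·(≡2), b=31^-1·(≡18) mod 31; (2|31)=+1, (18|31)=+1; (−1)^{0·-1·15}·(+1)^-1·(+1)^0 = +1.
v=17: a=17^2·(≡12), b=17^6·(≡9) mod 17; (12|17)=-1, (9|17)=+1; (−1)^{2·6·8}·(-1)^6·(+1)^2 = +1.
v=11: a=11^-1·(≡10), b=11^-1·(≡7) mod 11; (10|11)=-1, (7|11)=-1; (−1)^{-1·-1·5}·(-1)^-1·(-1)^-1 = -1.
v=7: a=7^0·(≡5), b=7^-2·(≡3) mod 7; (5|7)=-1, (3|7)=-1; (−1)^{0·-2·3}·(-1)^-2·(-1)^0 = +1.
v=23: a=23^0·(≡12), b=23^-2·(≡12) mod 23; (12|23)=+1, (12|23)=+1; (−1)^{0·-2·11}·(+1)^-2·(+1)^0 = +1.
v=5: a=5^0·(≡4), b=5^3·(≡1) mod 5; (4|5)=+1, (1|5)=+1; (−1)^{0·3·2}·(+1)^3·(+1)^0 = +1.
v=41: a=41^0·(≡3), b=41^2·(≡40) mod 41; (3|41)=-1, (40|41)=+1; (−1)^{0·2·20}·(-1)^2·(+1)^0 = +1.
v=19: a=19^0·(≡2), b=19^-2·(≡14) mod 19; (2|19)=-1, (14|19)=-1; (−1)^{0·-2·9}·(-1)^-2·(-1)^0 = +1.
v=3: a=3^0·(≡1), b=3^7·(≡2) mod 3; (1|3)=+1, (2|3)=-1; (−1)^{0·7·1}·(+1)^7·(-1)^0 = +1.
(-11, 10230 / ℚ) ramifies at {2, 11}: a division algebra.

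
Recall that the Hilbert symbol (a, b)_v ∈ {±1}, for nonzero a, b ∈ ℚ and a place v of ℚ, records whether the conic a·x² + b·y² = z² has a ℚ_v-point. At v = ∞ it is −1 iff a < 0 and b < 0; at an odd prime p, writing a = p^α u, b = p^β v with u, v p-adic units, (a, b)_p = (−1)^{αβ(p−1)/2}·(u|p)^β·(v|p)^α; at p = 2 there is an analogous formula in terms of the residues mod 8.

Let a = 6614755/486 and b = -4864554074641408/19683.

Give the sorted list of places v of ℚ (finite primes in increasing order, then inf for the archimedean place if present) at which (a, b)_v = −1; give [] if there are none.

[3, 7]

(a, b) ≡ (16530, -399) mod (ℚ^×)²; places V = {2, 3, 5, 7, 19, 29, ∞}.
(a,b)_29: α=1, u≡11; β=2, v≡6 (mod 29); (11|29)=-1, (6|29)=+1; sign (−1)^0·-1^2·+1^1 = +1.
(a,b)_3: α=-5, u≡2; β=-9, v≡2 (mod 3); (2|3)=-1, (2|3)=-1; sign (−1)^1·-1^-9·-1^-5 = -1.
(a,b)_7: α=4, u≡6; β=7, v≡5 (mod 7); (6|7)=-1, (5|7)=-1; sign (−1)^0·-1^7·-1^4 = -1.
(a,b)_2: α=-1, β=10; u≡1, v≡1 (mod 8); ε(u)ε(v)=0·0, αω(v)=-1·0, βω(u)=10·0; sum ≡ 0  ⇒  +1.
(a,b)_19: α=1, u≡18; β=3, v≡6 (mod 19); (18|19)=-1, (6|19)=+1; sign (−1)^1·-1^3·+1^1 = +1.
(a,b)_5: α=1, u≡1; β=0, v≡4 (mod 5); (1|5)=+1, (4|5)=+1; sign (−1)^0·+1^0·+1^1 = +1.
(a,b)_∞: sgn(16530)=+, sgn(-399)=−, so +1.
|Ram(16530, -399)| = 2, even; anisotropic at {3, 7}.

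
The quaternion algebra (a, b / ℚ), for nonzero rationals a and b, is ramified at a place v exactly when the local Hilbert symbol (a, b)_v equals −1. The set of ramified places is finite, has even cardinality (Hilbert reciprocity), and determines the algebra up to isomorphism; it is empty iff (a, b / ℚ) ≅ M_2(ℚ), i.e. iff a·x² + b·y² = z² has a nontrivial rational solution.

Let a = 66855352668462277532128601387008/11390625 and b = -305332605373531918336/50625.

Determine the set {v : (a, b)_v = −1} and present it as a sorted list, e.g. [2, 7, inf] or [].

[2, 7, 19, 31]

Mod squares: a ≡ 4123, b ≡ -33649. Check v ∈ {∞, 2, 3, 5, 7, 11, 19, 23, 31}.
v=31: a=31^3·(≡19), b=31^2·(≡15) mod 31; (19|31)=+1, (15|31)=-1; (−1)^{3·2·15}·(+1)^2·(-1)^3 = -1.
v=23: a=23^4·(≡2), b=23^1·(≡6) mod 23; (2|23)=+1, (6|23)=+1; (−1)^{4·1·11}·(+1)^1·(+1)^4 = +1.
v=5: a=5^-6·(≡2), b=5^-4·(≡4) mod 5; (2|5)=-1, (4|5)=+1; (−1)^{-6·-4·2}·(-1)^-4·(+1)^-6 = +1.
v=11: a=11^0·(≡9), b=11^1·(≡8) mod 11; (9|11)=+1, (8|11)=-1; (−1)^{0·1·5}·(+1)^1·(-1)^0 = +1.
v=7: a=7^5·(≡1), b=7^3·(≡4) mod 7; (1|7)=+1, (4|7)=+1; (−1)^{5·3·3}·(+1)^3·(+1)^5 = -1.
v=19: a=19^11·(≡15), b=19^7·(≡8) mod 19; (15|19)=-1, (8|19)=-1; (−1)^{11·7·9}·(-1)^7·(-1)^11 = -1.
v=2: v_2(a)=12, v_2(b)=12; units ≡ 3, 7 (mod 8); ε·ε+αω+βω = 1·1+12·0+12·1 ≡ 1  ⇒  (a,b)_2 = -1.
v=∞: 4123 > 0 and -33649 < 0  ⇒  (a,b)_∞ = +1.
v=3: a=3^-6·(≡1), b=3^-4·(≡2) mod 3; (1|3)=+1, (2|3)=-1; (−1)^{-6·-4·1}·(+1)^-4·(-1)^-6 = +1.
|Ram(4123, -33649)| = 4, even; anisotropic at {2, 7, 19, 31}.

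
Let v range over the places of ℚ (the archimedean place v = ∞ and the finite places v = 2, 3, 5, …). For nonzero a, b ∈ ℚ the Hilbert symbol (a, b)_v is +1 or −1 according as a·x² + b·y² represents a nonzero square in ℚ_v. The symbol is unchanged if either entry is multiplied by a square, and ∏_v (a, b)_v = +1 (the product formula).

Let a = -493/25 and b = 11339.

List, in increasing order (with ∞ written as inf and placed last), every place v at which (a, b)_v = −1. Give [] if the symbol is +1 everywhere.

[2, 17]

Mod squares: a ≡ -493, b ≡ 11339. Check v ∈ {∞, 2, 5, 17, 23, 29}.
v=23: a=23^0·(≡18), b=23^1·(≡10) mod 23; (18|23)=+1, (10|23)=-1; (−1)^{0·1·11}·(+1)^1·(-1)^0 = +1.
v=2: v_2(a)=0, v_2(b)=0; units ≡ 3, 3 (mod 8); ε·ε+αω+βω = 1·1+0·1+0·1 ≡ 1  ⇒  (a,b)_2 = -1.
v=29: a=29^1·(≡26), b=29^1·(≡14) mod 29; (26|29)=-1, (14|29)=-1; (−1)^{1·1·14}·(-1)^1·(-1)^1 = +1.
v=17: a=17^1·(≡7), b=17^1·(≡4) mod 17; (7|17)=-1, (4|17)=+1; (−1)^{1·1·8}·(-1)^1·(+1)^1 = -1.
v=5: a=5^-2·(≡2), b=5^0·(≡4) mod 5; (2|5)=-1, (4|5)=+1; (−1)^{-2·0·2}·(-1)^0·(+1)^-2 = +1.
v=∞: -493 < 0 and 11339 > 0  ⇒  (a,b)_∞ = +1.
|Ram(-493, 11339)| = 2, even; anisotropic at {2, 17}.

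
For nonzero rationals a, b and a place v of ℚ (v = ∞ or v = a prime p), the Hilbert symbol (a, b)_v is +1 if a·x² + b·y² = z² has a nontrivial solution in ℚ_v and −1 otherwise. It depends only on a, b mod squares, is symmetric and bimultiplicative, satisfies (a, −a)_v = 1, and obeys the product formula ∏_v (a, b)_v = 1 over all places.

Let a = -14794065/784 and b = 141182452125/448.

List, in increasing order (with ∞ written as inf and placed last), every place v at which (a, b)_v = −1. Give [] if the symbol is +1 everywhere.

[2, 5]

Mod squares: a ≡ -13585, b ≡ 595. Check v ∈ {∞, 2, 3, 5, 7, 11, 13, 17, 19}.
v=2: v_2(a)=-4, v_2(b)=-6; units ≡ 7, 3 (mod 8); ε·ε+αω+βω = 1·1+-4·1+-6·0 ≡ 1  ⇒  (a,b)_2 = -1.
v=17: a=17^0·(≡16), b=17^1·(≡13) mod 17; (16|17)=+1, (13|17)=+1; (−1)^{0·1·8}·(+1)^1·(+1)^0 = +1.
v=11: a=11^3·(≡2), b=11^2·(≡4) mod 11; (2|11)=-1, (4|11)=+1; (−1)^{3·2·5}·(-1)^2·(+1)^3 = +1.
v=13: a=13^1·(≡7), b=13^2·(≡9) mod 13; (7|13)=-1, (9|13)=+1; (−1)^{1·2·6}·(-1)^2·(+1)^1 = +1.
v=3: a=3^2·(≡2), b=3^2·(≡1) mod 3; (2|3)=-1, (1|3)=+1; (−1)^{2·2·1}·(-1)^2·(+1)^2 = +1.
v=7: a=7^-2·(≡4), b=7^-1·(≡1) mod 7; (4|7)=+1, (1|7)=+1; (−1)^{-2·-1·3}·(+1)^-1·(+1)^-2 = +1.
v=5: a=5^1·(≡3), b=5^3·(≡4) mod 5; (3|5)=-1, (4|5)=+1; (−1)^{1·3·2}·(-1)^3·(+1)^1 = -1.
v=19: a=19^1·(≡16), b=19^2·(≡5) mod 19; (16|19)=+1, (5|19)=+1; (−1)^{1·2·9}·(+1)^2·(+1)^1 = +1.
v=∞: -13585 < 0 and 595 > 0  ⇒  (a,b)_∞ = +1.
Ram(-13585, 595) = {2, 5}; no ℚ_2-point on the conic.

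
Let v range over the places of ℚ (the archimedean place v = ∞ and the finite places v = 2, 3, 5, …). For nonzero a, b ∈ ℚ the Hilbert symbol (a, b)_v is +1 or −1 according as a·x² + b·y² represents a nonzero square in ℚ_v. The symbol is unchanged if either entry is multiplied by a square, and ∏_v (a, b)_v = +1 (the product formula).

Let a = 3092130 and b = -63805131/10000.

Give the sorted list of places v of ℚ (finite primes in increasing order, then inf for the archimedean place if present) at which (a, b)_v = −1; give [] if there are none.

[2, 13, 17, 43]

Mod squares: a ≡ 343570, b ≡ -24531. Check v ∈ {∞, 2, 3, 5, 13, 17, 37, 43, 47}.
v=37: a=37^0·(≡3), b=37^1·(≡7) mod 37; (3|37)=+1, (7|37)=+1; (−1)^{0·1·18}·(+1)^1·(+1)^0 = +1.
v=5: a=5^1·(≡1), b=5^-4·(≡4) mod 5; (1|5)=+1, (4|5)=+1; (−1)^{1·-4·2}·(+1)^-4·(+1)^1 = +1.
v=13: a=13^0·(≡2), b=13^1·(≡8) mod 13; (2|13)=-1, (8|13)=-1; (−1)^{0·1·6}·(-1)^1·(-1)^0 = -1.
v=47: a=47^1·(≡37), b=47^0·(≡17) mod 47; (37|47)=+1, (17|47)=+1; (−1)^{1·0·23}·(+1)^0·(+1)^1 = +1.
v=43: a=43^1·(≡14), b=43^0·(≡30) mod 43; (14|43)=+1, (30|43)=-1; (−1)^{1·0·21}·(+1)^0·(-1)^1 = -1.
v=3: a=3^2·(≡1), b=3^3·(≡1) mod 3; (1|3)=+1, (1|3)=+1; (−1)^{2·3·1}·(+1)^3·(+1)^2 = +1.
v=17: a=17^1·(≡7), b=17^3·(≡13) mod 17; (7|17)=-1, (13|17)=+1; (−1)^{1·3·8}·(-1)^3·(+1)^1 = -1.
v=∞: 343570 > 0 and -24531 < 0  ⇒  (a,b)_∞ = +1.
v=2: v_2(a)=1, v_2(b)=-4; units ≡ 1, 5 (mod 8); ε·ε+αω+βω = 0·0+1·1+-4·0 ≡ 1  ⇒  (a,b)_2 = -1.
Ram(343570, -24531) = {2, 13, 17, 43}; no ℚ_2-point on the conic.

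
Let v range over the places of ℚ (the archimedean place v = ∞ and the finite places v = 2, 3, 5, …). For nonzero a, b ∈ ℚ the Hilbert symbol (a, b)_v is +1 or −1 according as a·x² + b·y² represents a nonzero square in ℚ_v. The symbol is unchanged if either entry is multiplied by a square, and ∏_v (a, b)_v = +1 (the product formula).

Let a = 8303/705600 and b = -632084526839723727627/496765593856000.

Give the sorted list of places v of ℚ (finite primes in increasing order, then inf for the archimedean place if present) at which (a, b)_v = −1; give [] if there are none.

(a, b) ≡ (23, -50830) mod (ℚ^×)²; places V = {2, 3, 5, 7, 11, 13, 17, 19, 23, 29, 31, ∞}.
(a,b)_29: α=0, u≡9; β=-2, v≡23 (mod 29); (9|29)=+1, (23|29)=+1; sign (−1)^0·+1^-2·+1^0 = +1.
(a,b)_31: α=0, u≡27; β=-2, v≡16 (mod 31); (27|31)=-1, (16|31)=+1; sign (−1)^0·-1^-2·+1^0 = +1.
(a,b)_19: α=2, u≡5; β=4, v≡2 (mod 19); (5|19)=+1, (2|19)=-1; sign (−1)^0·+1^4·-1^2 = +1.
(a,b)_3: α=-2, u≡2; β=6, v≡2 (mod 3); (2|3)=-1, (2|3)=-1; sign (−1)^0·-1^6·-1^-2 = +1.
(a,b)_2: α=-6, β=-11; u≡7, v≡1 (mod 8); ε(u)ε(v)=1·0, αω(v)=-6·0, βω(u)=-11·0; sum ≡ 0  ⇒  +1.
(a,b)_13: α=0, u≡4; β=3, v≡4 (mod 13); (4|13)=+1, (4|13)=+1; sign (−1)^0·+1^3·+1^0 = +1.
(a,b)_11: α=0, u≡4; β=4, v≡1 (mod 11); (4|11)=+1, (1|11)=+1; sign (−1)^0·+1^4·+1^0 = +1.
(a,b)_7: α=-2, u≡1; β=-4, v≡4 (mod 7); (1|7)=+1, (4|7)=+1; sign (−1)^0·+1^-4·+1^-2 = +1.
(a,b)_5: α=-2, u≡2; β=-3, v≡1 (mod 5); (2|5)=-1, (1|5)=+1; sign (−1)^0·-1^-3·+1^-2 = -1.
(a,b)_23: α=1, u≡18; β=3, v≡19 (mod 23); (18|23)=+1, (19|23)=-1; sign (−1)^1·+1^3·-1^1 = +1.
(a,b)_17: α=0, u≡5; β=1, v≡8 (mod 17); (5|17)=-1, (8|17)=+1; sign (−1)^0·-1^1·+1^0 = -1.
(a,b)_∞: sgn(23)=+, sgn(-50830)=−, so +1.
Ram(23, -50830) = {5, 17}; no ℚ_5-point on the conic.

[5, 17]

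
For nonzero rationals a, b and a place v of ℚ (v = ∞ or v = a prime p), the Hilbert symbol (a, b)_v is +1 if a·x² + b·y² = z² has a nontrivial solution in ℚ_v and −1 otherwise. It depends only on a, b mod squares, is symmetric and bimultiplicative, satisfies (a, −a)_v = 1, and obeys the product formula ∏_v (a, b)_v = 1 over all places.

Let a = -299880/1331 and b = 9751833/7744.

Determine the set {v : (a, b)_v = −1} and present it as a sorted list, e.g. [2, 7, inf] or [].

(a, b) ≡ (-1870, 273) mod (ℚ^×)²; places V = {2, 3, 5, 7, 11, 13, 17, ∞}.
(a,b)_17: α=1, u≡8; β=0, v≡8 (mod 17); (8|17)=+1, (8|17)=+1; sign (−1)^0·+1^0·+1^1 = +1.
(a,b)_5: α=1, u≡4; β=0, v≡2 (mod 5); (4|5)=+1, (2|5)=-1; sign (−1)^0·+1^0·-1^1 = -1.
(a,b)_∞: sgn(-1870)=−, sgn(273)=+, so +1.
(a,b)_2: α=3, β=-6; u≡1, v≡1 (mod 8); ε(u)ε(v)=0·0, αω(v)=3·0, βω(u)=-6·0; sum ≡ 0  ⇒  +1.
(a,b)_11: α=-3, u≡2; β=-2, v≡4 (mod 11); (2|11)=-1, (4|11)=+1; sign (−1)^0·-1^-2·+1^-3 = +1.
(a,b)_7: α=2, u≡5; β=3, v≡2 (mod 7); (5|7)=-1, (2|7)=+1; sign (−1)^0·-1^3·+1^2 = -1.
(a,b)_13: α=0, u≡6; β=1, v≡6 (mod 13); (6|13)=-1, (6|13)=-1; sign (−1)^0·-1^1·-1^0 = -1.
(a,b)_3: α=2, u≡2; β=7, v≡1 (mod 3); (2|3)=-1, (1|3)=+1; sign (−1)^0·-1^7·+1^2 = -1.
Ram(-1870, 273) = {3, 5, 7, 13}; no ℚ_3-point on the conic.

[3, 5, 7, 13]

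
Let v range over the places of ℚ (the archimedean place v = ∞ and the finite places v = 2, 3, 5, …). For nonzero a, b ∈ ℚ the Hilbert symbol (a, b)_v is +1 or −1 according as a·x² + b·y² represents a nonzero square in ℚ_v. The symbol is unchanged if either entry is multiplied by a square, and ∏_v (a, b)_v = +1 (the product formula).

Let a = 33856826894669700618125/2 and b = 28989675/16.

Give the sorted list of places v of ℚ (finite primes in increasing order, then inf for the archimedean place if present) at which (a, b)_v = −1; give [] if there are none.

(a, b) ≡ (6526413322, 128843) mod (ℚ^×)²; places V = {2, 3, 5, 11, 13, 17, 19, 31, 43, 53, ∞}.
(a,b)_3: α=0, u≡1; β=2, v≡2 (mod 3); (1|3)=+1, (2|3)=-1; sign (−1)^0·+1^2·-1^0 = +1.
(a,b)_53: α=3, u≡18; β=1, v≡44 (mod 53); (18|53)=-1, (44|53)=+1; sign (−1)^0·-1^1·+1^3 = -1.
(a,b)_2: α=-1, β=-4; u≡5, v≡3 (mod 8); ε(u)ε(v)=0·1, αω(v)=-1·1, βω(u)=-4·1; sum ≡ 1  ⇒  -1.
(a,b)_13: α=3, u≡12; β=1, v≡11 (mod 13); (12|13)=+1, (11|13)=-1; sign (−1)^0·+1^1·-1^3 = -1.
(a,b)_43: α=1, u≡21; β=0, v≡4 (mod 43); (21|43)=+1, (4|43)=+1; sign (−1)^0·+1^0·+1^1 = +1.
(a,b)_31: α=1, u≡24; β=0, v≡19 (mod 31); (24|31)=-1, (19|31)=+1; sign (−1)^0·-1^0·+1^1 = +1.
(a,b)_19: α=1, u≡17; β=0, v≡4 (mod 19); (17|19)=+1, (4|19)=+1; sign (−1)^0·+1^0·+1^1 = +1.
(a,b)_11: α=3, u≡7; β=1, v≡9 (mod 11); (7|11)=-1, (9|11)=+1; sign (−1)^1·-1^1·+1^3 = +1.
(a,b)_5: α=4, u≡2; β=2, v≡2 (mod 5); (2|5)=-1, (2|5)=-1; sign (−1)^0·-1^2·-1^4 = +1.
(a,b)_∞: sgn(6526413322)=+, sgn(128843)=+, so +1.
(a,b)_17: α=3, u≡8; β=1, v≡12 (mod 17); (8|17)=+1, (12|17)=-1; sign (−1)^0·+1^1·-1^3 = -1.
Ram(6526413322, 128843) = {2, 13, 17, 53}; no ℚ_2-point on the conic.

[2, 13, 17, 53]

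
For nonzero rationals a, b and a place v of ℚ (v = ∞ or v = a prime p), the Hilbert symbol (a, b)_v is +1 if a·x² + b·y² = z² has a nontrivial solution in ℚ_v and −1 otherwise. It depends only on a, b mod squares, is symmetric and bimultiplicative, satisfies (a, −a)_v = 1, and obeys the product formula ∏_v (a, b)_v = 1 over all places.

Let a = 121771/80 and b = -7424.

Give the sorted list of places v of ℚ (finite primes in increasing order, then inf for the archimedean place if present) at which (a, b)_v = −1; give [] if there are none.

[2, 17]

(a, b) ≡ (608855, -29) mod (ℚ^×)²; places V = {2, 5, 13, 17, 19, 29, ∞}.
(a,b)_29: α=1, u≡5; β=1, v≡5 (mod 29); (5|29)=+1, (5|29)=+1; sign (−1)^0·+1^1·+1^1 = +1.
(a,b)_5: α=-1, u≡1; β=0, v≡1 (mod 5); (1|5)=+1, (1|5)=+1; sign (−1)^0·+1^0·+1^-1 = +1.
(a,b)_17: α=1, u≡9; β=0, v≡5 (mod 17); (9|17)=+1, (5|17)=-1; sign (−1)^0·+1^0·-1^1 = -1.
(a,b)_13: α=1, u≡10; β=0, v≡12 (mod 13); (10|13)=+1, (12|13)=+1; sign (−1)^0·+1^0·+1^1 = +1.
(a,b)_2: α=-4, β=8; u≡7, v≡3 (mod 8); ε(u)ε(v)=1·1, αω(v)=-4·1, βω(u)=8·0; sum ≡ 1  ⇒  -1.
(a,b)_∞: sgn(608855)=+, sgn(-29)=−, so +1.
(a,b)_19: α=1, u≡11; β=0, v≡5 (mod 19); (11|19)=+1, (5|19)=+1; sign (−1)^0·+1^0·+1^1 = +1.
Ram(608855, -29) = {2, 17}; no ℚ_2-point on the conic.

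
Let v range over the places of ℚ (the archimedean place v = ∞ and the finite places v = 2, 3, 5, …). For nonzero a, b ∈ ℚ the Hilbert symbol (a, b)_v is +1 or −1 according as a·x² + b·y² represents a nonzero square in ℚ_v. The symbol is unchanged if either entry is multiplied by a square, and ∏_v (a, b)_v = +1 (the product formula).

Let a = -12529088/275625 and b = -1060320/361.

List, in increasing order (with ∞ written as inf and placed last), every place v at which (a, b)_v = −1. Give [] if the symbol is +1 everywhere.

(a, b) ≡ (-143, -30) mod (ℚ^×)²; places V = {2, 3, 5, 7, 11, 13, 19, 37, 47, ∞}.
(a,b)_3: α=-2, u≡1; β=1, v≡2 (mod 3); (1|3)=+1, (2|3)=-1; sign (−1)^0·+1^1·-1^-2 = +1.
(a,b)_2: α=6, β=5; u≡1, v≡1 (mod 8); ε(u)ε(v)=0·0, αω(v)=6·0, βω(u)=5·0; sum ≡ 0  ⇒  +1.
(a,b)_∞: sgn(-143)=−, sgn(-30)=−, so -1.
(a,b)_13: α=1, u≡8; β=0, v≡9 (mod 13); (8|13)=-1, (9|13)=+1; sign (−1)^0·-1^0·+1^1 = +1.
(a,b)_7: α=-2, u≡4; β=0, v≡3 (mod 7); (4|7)=+1, (3|7)=-1; sign (−1)^0·+1^0·-1^-2 = +1.
(a,b)_37: α=2, u≡2; β=0, v≡30 (mod 37); (2|37)=-1, (30|37)=+1; sign (−1)^0·-1^0·+1^2 = +1.
(a,b)_47: α=0, u≡35; β=2, v≡32 (mod 47); (35|47)=-1, (32|47)=+1; sign (−1)^0·-1^2·+1^0 = +1.
(a,b)_11: α=1, u≡1; β=0, v≡4 (mod 11); (1|11)=+1, (4|11)=+1; sign (−1)^0·+1^0·+1^1 = +1.
(a,b)_5: α=-4, u≡2; β=1, v≡1 (mod 5); (2|5)=-1, (1|5)=+1; sign (−1)^0·-1^1·+1^-4 = -1.
(a,b)_19: α=0, u≡4; β=-2, v≡13 (mod 19); (4|19)=+1, (13|19)=-1; sign (−1)^0·+1^-2·-1^0 = +1.
|Ram(-143, -30)| = 2, even; anisotropic at {5, ∞}.

[5, inf]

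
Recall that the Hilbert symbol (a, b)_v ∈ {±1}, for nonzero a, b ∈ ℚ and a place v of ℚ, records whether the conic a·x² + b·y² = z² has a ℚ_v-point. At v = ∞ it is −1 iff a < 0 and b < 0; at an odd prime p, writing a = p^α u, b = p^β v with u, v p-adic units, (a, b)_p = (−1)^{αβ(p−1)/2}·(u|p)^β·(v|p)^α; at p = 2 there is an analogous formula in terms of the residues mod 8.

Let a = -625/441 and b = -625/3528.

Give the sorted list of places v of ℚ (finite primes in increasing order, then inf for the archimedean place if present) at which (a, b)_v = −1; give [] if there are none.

(a, b) ≡ (-1, -2) mod (ℚ^×)²; places V = {2, 3, 5, 7, ∞}.
(a,b)_∞: sgn(-1)=−, sgn(-2)=−, so -1.
(a,b)_2: α=0, β=-3; u≡7, v≡7 (mod 8); ε(u)ε(v)=1·1, αω(v)=0·0, βω(u)=-3·0; sum ≡ 1  ⇒  -1.
(a,b)_7: α=-2, u≡6; β=-2, v≡6 (mod 7); (6|7)=-1, (6|7)=-1; sign (−1)^0·-1^-2·-1^-2 = +1.
(a,b)_5: α=4, u≡4; β=4, v≡3 (mod 5); (4|5)=+1, (3|5)=-1; sign (−1)^0·+1^4·-1^4 = +1.
(a,b)_3: α=-2, u≡2; β=-2, v≡1 (mod 3); (2|3)=-1, (1|3)=+1; sign (−1)^0·-1^-2·+1^-2 = +1.
Ram(-1, -2) = {2, ∞}; no ℚ_2-point on the conic.

[2, inf]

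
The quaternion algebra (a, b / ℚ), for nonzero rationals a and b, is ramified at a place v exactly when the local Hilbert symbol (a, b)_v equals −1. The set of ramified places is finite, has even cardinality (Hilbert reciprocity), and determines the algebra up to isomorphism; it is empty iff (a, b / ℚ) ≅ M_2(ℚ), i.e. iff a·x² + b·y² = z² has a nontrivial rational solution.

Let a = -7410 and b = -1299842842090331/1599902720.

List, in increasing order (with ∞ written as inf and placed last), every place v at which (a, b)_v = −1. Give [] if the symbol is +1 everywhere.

[3, 5, 19, inf]

Mod squares: a ≡ -7410, b ≡ -55. Check v ∈ {∞, 2, 3, 5, 7, 11, 13, 19, 37, 43, 47}.
v=∞: -7410 < 0 and -55 < 0  ⇒  (a,b)_∞ = -1.
v=47: a=47^0·(≡16), b=47^4·(≡30) mod 47; (16|47)=+1, (30|47)=-1; (−1)^{0·4·23}·(+1)^4·(-1)^0 = +1.
v=3: a=3^1·(≡2), b=3^0·(≡2) mod 3; (2|3)=-1, (2|3)=-1; (−1)^{1·0·1}·(-1)^0·(-1)^1 = -1.
v=37: a=37^0·(≡27), b=37^2·(≡20) mod 37; (27|37)=+1, (20|37)=-1; (−1)^{0·2·18}·(+1)^2·(-1)^0 = +1.
v=13: a=13^1·(≡2), b=13^-2·(≡1) mod 13; (2|13)=-1, (1|13)=+1; (−1)^{1·-2·6}·(-1)^-2·(+1)^1 = +1.
v=2: v_2(a)=1, v_2(b)=-10; units ≡ 7, 1 (mod 8); ε·ε+αω+βω = 1·0+1·0+-10·0 ≡ 0  ⇒  (a,b)_2 = +1.
v=7: a=7^0·(≡3), b=7^2·(≡4) mod 7; (3|7)=-1, (4|7)=+1; (−1)^{0·2·3}·(-1)^2·(+1)^0 = +1.
v=11: a=11^0·(≡4), b=11^1·(≡10) mod 11; (4|11)=+1, (10|11)=-1; (−1)^{0·1·5}·(+1)^1·(-1)^0 = +1.
v=5: a=5^1·(≡3), b=5^-1·(≡1) mod 5; (3|5)=-1, (1|5)=+1; (−1)^{1·-1·2}·(-1)^-1·(+1)^1 = -1.
v=43: a=43^0·(≡29), b=43^-2·(≡11) mod 43; (29|43)=-1, (11|43)=+1; (−1)^{0·-2·21}·(-1)^-2·(+1)^0 = +1.
v=19: a=19^1·(≡9), b=19^2·(≡12) mod 19; (9|19)=+1, (12|19)=-1; (−1)^{1·2·9}·(+1)^2·(-1)^1 = -1.
(-7410, -55 / ℚ) ramifies at {3, 5, 19, ∞}: a division algebra.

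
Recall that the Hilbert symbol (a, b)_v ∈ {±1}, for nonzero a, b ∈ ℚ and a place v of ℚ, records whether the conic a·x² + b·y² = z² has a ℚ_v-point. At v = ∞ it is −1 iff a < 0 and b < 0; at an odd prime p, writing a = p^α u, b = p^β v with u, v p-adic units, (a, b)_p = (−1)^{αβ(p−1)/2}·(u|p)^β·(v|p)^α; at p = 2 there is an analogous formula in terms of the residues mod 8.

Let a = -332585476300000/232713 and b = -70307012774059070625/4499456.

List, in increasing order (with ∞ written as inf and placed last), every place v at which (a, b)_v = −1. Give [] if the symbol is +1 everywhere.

[2, 5, 7, 17, 23, inf]

(a, b) ≡ (-113390, -71162) mod (ℚ^×)²; places V = {2, 3, 5, 7, 11, 13, 17, 23, 29, ∞}.
(a,b)_13: α=-2, u≡1; β=-3, v≡3 (mod 13); (1|13)=+1, (3|13)=+1; sign (−1)^0·+1^-3·+1^-2 = +1.
(a,b)_11: α=2, u≡4; β=4, v≡7 (mod 11); (4|11)=+1, (7|11)=-1; sign (−1)^0·+1^4·-1^2 = +1.
(a,b)_29: α=3, u≡6; β=4, v≡9 (mod 29); (6|29)=+1, (9|29)=+1; sign (−1)^0·+1^4·+1^3 = +1.
(a,b)_17: α=-1, u≡5; β=1, v≡8 (mod 17); (5|17)=-1, (8|17)=+1; sign (−1)^0·-1^1·+1^-1 = -1.
(a,b)_7: α=2, u≡3; β=3, v≡6 (mod 7); (3|7)=-1, (6|7)=-1; sign (−1)^0·-1^3·-1^2 = -1.
(a,b)_5: α=5, u≡3; β=4, v≡2 (mod 5); (3|5)=-1, (2|5)=-1; sign (−1)^0·-1^4·-1^5 = -1.
(a,b)_23: α=1, u≡19; β=1, v≡22 (mod 23); (19|23)=-1, (22|23)=-1; sign (−1)^1·-1^1·-1^1 = -1.
(a,b)_∞: sgn(-113390)=−, sgn(-71162)=−, so -1.
(a,b)_3: α=-4, u≡1; β=4, v≡1 (mod 3); (1|3)=+1, (1|3)=+1; sign (−1)^0·+1^4·+1^-4 = +1.
(a,b)_2: α=5, β=-11; u≡1, v≡3 (mod 8); ε(u)ε(v)=0·1, αω(v)=5·1, βω(u)=-11·0; sum ≡ 1  ⇒  -1.
Ram(-113390, -71162) = {2, 5, 7, 17, 23, ∞}; no ℚ_2-point on the conic.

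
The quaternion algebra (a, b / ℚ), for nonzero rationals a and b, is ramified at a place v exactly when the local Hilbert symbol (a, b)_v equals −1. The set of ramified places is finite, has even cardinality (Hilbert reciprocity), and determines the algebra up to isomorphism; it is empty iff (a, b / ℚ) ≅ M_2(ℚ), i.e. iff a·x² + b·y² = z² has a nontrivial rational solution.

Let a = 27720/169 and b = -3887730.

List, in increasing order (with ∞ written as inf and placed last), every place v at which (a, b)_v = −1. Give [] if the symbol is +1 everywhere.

[3, 17]

(a, b) ≡ (770, -3570) mod (ℚ^×)²; places V = {2, 3, 5, 7, 11, 13, 17, ∞}.
(a,b)_2: α=3, β=1; u≡1, v≡7 (mod 8); ε(u)ε(v)=0·1, αω(v)=3·0, βω(u)=1·0; sum ≡ 0  ⇒  +1.
(a,b)_13: α=-2, u≡4; β=0, v≡11 (mod 13); (4|13)=+1, (11|13)=-1; sign (−1)^0·+1^0·-1^-2 = +1.
(a,b)_∞: sgn(770)=+, sgn(-3570)=−, so +1.
(a,b)_3: α=2, u≡2; β=3, v≡1 (mod 3); (2|3)=-1, (1|3)=+1; sign (−1)^0·-1^3·+1^2 = -1.
(a,b)_11: α=1, u≡3; β=2, v≡1 (mod 11); (3|11)=+1, (1|11)=+1; sign (−1)^0·+1^2·+1^1 = +1.
(a,b)_7: α=1, u≡5; β=1, v≡4 (mod 7); (5|7)=-1, (4|7)=+1; sign (−1)^1·-1^1·+1^1 = +1.
(a,b)_17: α=0, u≡7; β=1, v≡11 (mod 17); (7|17)=-1, (11|17)=-1; sign (−1)^0·-1^1·-1^0 = -1.
(a,b)_5: α=1, u≡1; β=1, v≡4 (mod 5); (1|5)=+1, (4|5)=+1; sign (−1)^0·+1^1·+1^1 = +1.
|Ram(770, -3570)| = 2, even; anisotropic at {3, 17}.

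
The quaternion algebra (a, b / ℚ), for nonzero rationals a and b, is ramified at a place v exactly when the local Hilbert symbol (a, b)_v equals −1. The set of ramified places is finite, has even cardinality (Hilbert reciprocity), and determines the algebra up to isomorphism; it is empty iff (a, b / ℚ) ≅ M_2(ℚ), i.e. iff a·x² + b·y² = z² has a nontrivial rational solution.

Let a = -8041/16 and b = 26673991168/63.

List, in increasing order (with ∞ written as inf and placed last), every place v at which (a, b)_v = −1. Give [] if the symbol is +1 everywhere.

[11, 17, 19, 43]

(a, b) ≡ (-8041, 6027826) mod (ℚ^×)²; places V = {2, 3, 7, 11, 17, 19, 31, 43, ∞}.
(a,b)_31: α=0, u≡7; β=1, v≡14 (mod 31); (7|31)=+1, (14|31)=+1; sign (−1)^0·+1^1·+1^0 = +1.
(a,b)_11: α=1, u≡10; β=2, v≡6 (mod 11); (10|11)=-1, (6|11)=-1; sign (−1)^0·-1^2·-1^1 = -1.
(a,b)_17: α=1, u≡14; β=1, v≡16 (mod 17); (14|17)=-1, (16|17)=+1; sign (−1)^0·-1^1·+1^1 = -1.
(a,b)_7: α=0, u≡1; β=-1, v≡3 (mod 7); (1|7)=+1, (3|7)=-1; sign (−1)^0·+1^-1·-1^0 = +1.
(a,b)_3: α=0, u≡2; β=-2, v≡1 (mod 3); (2|3)=-1, (1|3)=+1; sign (−1)^0·-1^-2·+1^0 = +1.
(a,b)_19: α=0, u≡14; β=1, v≡7 (mod 19); (14|19)=-1, (7|19)=+1; sign (−1)^0·-1^1·+1^0 = -1.
(a,b)_43: α=1, u≡34; β=1, v≡42 (mod 43); (34|43)=-1, (42|43)=-1; sign (−1)^1·-1^1·-1^1 = -1.
(a,b)_∞: sgn(-8041)=−, sgn(6027826)=+, so +1.
(a,b)_2: α=-4, β=9; u≡7, v≡1 (mod 8); ε(u)ε(v)=1·0, αω(v)=-4·0, βω(u)=9·0; sum ≡ 0  ⇒  +1.
Ram(-8041, 6027826) = {11, 17, 19, 43}; no ℚ_11-point on the conic.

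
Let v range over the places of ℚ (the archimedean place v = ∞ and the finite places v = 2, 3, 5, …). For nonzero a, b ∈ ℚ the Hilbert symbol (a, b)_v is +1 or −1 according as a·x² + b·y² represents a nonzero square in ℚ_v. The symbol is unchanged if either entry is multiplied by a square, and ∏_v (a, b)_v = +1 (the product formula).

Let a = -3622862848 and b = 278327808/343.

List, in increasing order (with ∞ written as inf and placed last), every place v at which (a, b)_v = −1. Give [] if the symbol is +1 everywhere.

(a, b) ≡ (-418, 2926) mod (ℚ^×)²; places V = {2, 3, 7, 11, 17, 19, 23, ∞}.
(a,b)_3: α=0, u≡2; β=2, v≡1 (mod 3); (2|3)=-1, (1|3)=+1; sign (−1)^0·-1^2·+1^0 = +1.
(a,b)_11: α=1, u≡8; β=1, v≡10 (mod 11); (8|11)=-1, (10|11)=-1; sign (−1)^1·-1^1·-1^1 = -1.
(a,b)_19: α=1, u≡16; β=1, v≡3 (mod 19); (16|19)=+1, (3|19)=-1; sign (−1)^1·+1^1·-1^1 = +1.
(a,b)_17: α=0, u≡12; β=2, v≡13 (mod 17); (12|17)=-1, (13|17)=+1; sign (−1)^0·-1^2·+1^0 = +1.
(a,b)_2: α=15, β=9; u≡7, v≡7 (mod 8); ε(u)ε(v)=1·1, αω(v)=15·0, βω(u)=9·0; sum ≡ 1  ⇒  -1.
(a,b)_∞: sgn(-418)=−, sgn(2926)=+, so +1.
(a,b)_23: α=2, u≡14; β=0, v≡11 (mod 23); (14|23)=-1, (11|23)=-1; sign (−1)^0·-1^0·-1^2 = +1.
(a,b)_7: α=0, u≡4; β=-3, v≡3 (mod 7); (4|7)=+1, (3|7)=-1; sign (−1)^0·+1^-3·-1^0 = +1.
|Ram(-418, 2926)| = 2, even; anisotropic at {2, 11}.

[2, 11]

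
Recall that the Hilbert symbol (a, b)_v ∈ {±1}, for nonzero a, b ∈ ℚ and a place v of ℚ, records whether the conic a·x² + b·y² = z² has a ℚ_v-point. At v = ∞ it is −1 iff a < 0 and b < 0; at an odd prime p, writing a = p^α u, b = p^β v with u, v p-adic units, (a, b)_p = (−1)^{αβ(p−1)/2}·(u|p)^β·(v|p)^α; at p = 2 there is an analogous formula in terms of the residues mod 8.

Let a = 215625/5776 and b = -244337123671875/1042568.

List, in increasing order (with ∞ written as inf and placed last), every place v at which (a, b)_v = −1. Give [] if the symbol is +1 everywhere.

(a, b) ≡ (345, -230) mod (ℚ^×)²; places V = {2, 3, 5, 13, 19, 23, ∞}.
(a,b)_19: α=-2, u≡2; β=-4, v≡9 (mod 19); (2|19)=-1, (9|19)=+1; sign (−1)^0·-1^-4·+1^-2 = +1.
(a,b)_23: α=1, u≡20; β=3, v≡6 (mod 23); (20|23)=-1, (6|23)=+1; sign (−1)^1·-1^3·+1^1 = +1.
(a,b)_13: α=0, u≡5; β=4, v≡1 (mod 13); (5|13)=-1, (1|13)=+1; sign (−1)^0·-1^4·+1^0 = +1.
(a,b)_∞: sgn(345)=+, sgn(-230)=−, so +1.
(a,b)_5: α=5, u≡4; β=7, v≡4 (mod 5); (4|5)=+1, (4|5)=+1; sign (−1)^0·+1^7·+1^5 = +1.
(a,b)_3: α=1, u≡1; β=2, v≡1 (mod 3); (1|3)=+1, (1|3)=+1; sign (−1)^0·+1^2·+1^1 = +1.
(a,b)_2: α=-4, β=-3; u≡1, v≡5 (mod 8); ε(u)ε(v)=0·0, αω(v)=-4·1, βω(u)=-3·0; sum ≡ 0  ⇒  +1.
Ram(a, b) = ∅: the form 345·x² + -230·y² − z² is isotropic over every ℚ_v, so by Hasse–Minkowski it is isotropic over ℚ.

[]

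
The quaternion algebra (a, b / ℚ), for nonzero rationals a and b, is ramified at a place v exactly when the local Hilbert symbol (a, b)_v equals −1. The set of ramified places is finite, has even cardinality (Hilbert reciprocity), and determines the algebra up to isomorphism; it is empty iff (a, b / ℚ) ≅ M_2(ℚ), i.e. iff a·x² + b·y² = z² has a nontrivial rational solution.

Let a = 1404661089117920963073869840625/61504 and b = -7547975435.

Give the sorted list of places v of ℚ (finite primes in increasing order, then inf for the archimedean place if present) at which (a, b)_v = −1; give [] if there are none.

(a, b) ≡ (177905, -154040315) mod (ℚ^×)²; places V = {2, 3, 5, 7, 11, 13, 17, 19, 23, 29, 31, ∞}.
(a,b)_17: α=3, u≡7; β=1, v≡16 (mod 17); (7|17)=-1, (16|17)=+1; sign (−1)^0·-1^1·+1^3 = -1.
(a,b)_23: α=3, u≡20; β=1, v≡10 (mod 23); (20|23)=-1, (10|23)=-1; sign (−1)^1·-1^1·-1^3 = -1.
(a,b)_31: α=-2, u≡29; β=0, v≡14 (mod 31); (29|31)=-1, (14|31)=+1; sign (−1)^0·-1^0·+1^-2 = +1.
(a,b)_3: α=4, u≡2; β=0, v≡1 (mod 3); (2|3)=-1, (1|3)=+1; sign (−1)^0·-1^0·+1^4 = +1.
(a,b)_29: α=2, u≡21; β=1, v≡14 (mod 29); (21|29)=-1, (14|29)=-1; sign (−1)^0·-1^1·-1^2 = -1.
(a,b)_11: α=0, u≡10; β=1, v≡8 (mod 11); (10|11)=-1, (8|11)=-1; sign (−1)^0·-1^1·-1^0 = -1.
(a,b)_7: α=7, u≡3; β=2, v≡5 (mod 7); (3|7)=-1, (5|7)=-1; sign (−1)^0·-1^2·-1^7 = -1.
(a,b)_∞: sgn(177905)=+, sgn(-154040315)=−, so +1.
(a,b)_5: α=5, u≡1; β=1, v≡3 (mod 5); (1|5)=+1, (3|5)=-1; sign (−1)^0·+1^1·-1^5 = -1.
(a,b)_2: α=-6, β=0; u≡1, v≡5 (mod 8); ε(u)ε(v)=0·0, αω(v)=-6·1, βω(u)=0·0; sum ≡ 0  ⇒  +1.
(a,b)_13: α=5, u≡1; β=1, v≡6 (mod 13); (1|13)=+1, (6|13)=-1; sign (−1)^0·+1^1·-1^5 = -1.
(a,b)_19: α=2, u≡10; β=1, v≡15 (mod 19); (10|19)=-1, (15|19)=-1; sign (−1)^0·-1^1·-1^2 = -1.
|Ram(177905, -154040315)| = 8, even; anisotropic at {5, 7, 11, 13, 17, 19, 23, 29}.

[5, 7, 11, 13, 17, 19, 23, 29]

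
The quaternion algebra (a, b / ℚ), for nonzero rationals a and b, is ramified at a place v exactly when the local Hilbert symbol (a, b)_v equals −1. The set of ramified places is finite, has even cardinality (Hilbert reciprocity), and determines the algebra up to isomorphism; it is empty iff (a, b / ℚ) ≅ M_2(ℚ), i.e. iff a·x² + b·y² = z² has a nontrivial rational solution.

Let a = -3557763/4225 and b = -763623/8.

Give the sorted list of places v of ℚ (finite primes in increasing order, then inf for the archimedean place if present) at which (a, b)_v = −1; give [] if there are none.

[2, 17, 23, inf]

(a, b) ≡ (-3, -169694) mod (ℚ^×)²; places V = {2, 3, 5, 7, 11, 13, 17, 23, 31, ∞}.
(a,b)_7: α=0, u≡2; β=1, v≡6 (mod 7); (2|7)=+1, (6|7)=-1; sign (−1)^0·+1^1·-1^0 = +1.
(a,b)_11: α=4, u≡10; β=0, v≡1 (mod 11); (10|11)=-1, (1|11)=+1; sign (−1)^0·-1^0·+1^4 = +1.
(a,b)_23: α=0, u≡11; β=1, v≡10 (mod 23); (11|23)=-1, (10|23)=-1; sign (−1)^0·-1^1·-1^0 = -1.
(a,b)_13: α=-2, u≡1; β=0, v≡11 (mod 13); (1|13)=+1, (11|13)=-1; sign (−1)^0·+1^0·-1^-2 = +1.
(a,b)_5: α=-2, u≡3; β=0, v≡4 (mod 5); (3|5)=-1, (4|5)=+1; sign (−1)^0·-1^0·+1^-2 = +1.
(a,b)_3: α=5, u≡2; β=2, v≡1 (mod 3); (2|3)=-1, (1|3)=+1; sign (−1)^0·-1^2·+1^5 = +1.
(a,b)_2: α=0, β=-3; u≡5, v≡1 (mod 8); ε(u)ε(v)=0·0, αω(v)=0·0, βω(u)=-3·1; sum ≡ 1  ⇒  -1.
(a,b)_17: α=0, u≡11; β=1, v≡10 (mod 17); (11|17)=-1, (10|17)=-1; sign (−1)^0·-1^1·-1^0 = -1.
(a,b)_∞: sgn(-3)=−, sgn(-169694)=−, so -1.
(a,b)_31: α=0, u≡5; β=1, v≡17 (mod 31); (5|31)=+1, (17|31)=-1; sign (−1)^0·+1^1·-1^0 = +1.
Ram(-3, -169694) = {2, 17, 23, ∞}; no ℚ_2-point on the conic.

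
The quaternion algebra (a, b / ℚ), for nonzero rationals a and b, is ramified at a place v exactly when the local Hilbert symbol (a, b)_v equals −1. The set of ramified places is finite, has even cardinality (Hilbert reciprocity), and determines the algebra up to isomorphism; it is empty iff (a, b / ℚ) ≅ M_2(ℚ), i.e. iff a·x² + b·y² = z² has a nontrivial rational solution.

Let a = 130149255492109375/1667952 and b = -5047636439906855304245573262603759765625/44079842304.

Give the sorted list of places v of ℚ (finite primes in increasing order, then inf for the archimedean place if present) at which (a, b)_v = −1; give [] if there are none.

Mod squares: a ≡ 8107385, b ≡ -1757545. Check v ∈ {∞, 2, 3, 5, 7, 11, 13, 17, 23, 29, 31}.
v=2: v_2(a)=-4, v_2(b)=-10; units ≡ 1, 7 (mod 8); ε·ε+αω+βω = 0·1+-4·0+-10·0 ≡ 0  ⇒  (a,b)_2 = +1.
v=∞: 8107385 > 0 and -1757545 < 0  ⇒  (a,b)_∞ = +1.
v=31: a=31^2·(≡6), b=31^5·(≡16) mod 31; (6|31)=-1, (16|31)=+1; (−1)^{2·5·15}·(-1)^5·(+1)^2 = -1.
v=23: a=23^3·(≡7), b=23^7·(≡15) mod 23; (7|23)=-1, (15|23)=-1; (−1)^{3·7·11}·(-1)^7·(-1)^3 = -1.
v=29: a=29^1·(≡6), b=29^3·(≡20) mod 29; (6|29)=+1, (20|29)=+1; (−1)^{1·3·14}·(+1)^3·(+1)^1 = +1.
v=17: a=17^3·(≡15), b=17^5·(≡8) mod 17; (15|17)=+1, (8|17)=+1; (−1)^{3·5·8}·(+1)^5·(+1)^3 = +1.
v=7: a=7^0·(≡3), b=7^2·(≡1) mod 7; (3|7)=-1, (1|7)=+1; (−1)^{0·2·3}·(-1)^2·(+1)^0 = +1.
v=13: a=13^-1·(≡4), b=13^0·(≡10) mod 13; (4|13)=+1, (10|13)=+1; (−1)^{-1·0·6}·(+1)^0·(+1)^-1 = +1.
v=3: a=3^-6·(≡2), b=3^-16·(≡2) mod 3; (2|3)=-1, (2|3)=-1; (−1)^{-6·-16·1}·(-1)^-16·(-1)^-6 = +1.
v=5: a=5^7·(≡2), b=5^15·(≡4) mod 5; (2|5)=-1, (4|5)=+1; (−1)^{7·15·2}·(-1)^15·(+1)^7 = -1.
v=11: a=11^-1·(≡2), b=11^0·(≡7) mod 11; (2|11)=-1, (7|11)=-1; (−1)^{-1·0·5}·(-1)^0·(-1)^-1 = -1.
(8107385, -1757545 / ℚ) ramifies at {5, 11, 23, 31}: a division algebra.

[5, 11, 23, 31]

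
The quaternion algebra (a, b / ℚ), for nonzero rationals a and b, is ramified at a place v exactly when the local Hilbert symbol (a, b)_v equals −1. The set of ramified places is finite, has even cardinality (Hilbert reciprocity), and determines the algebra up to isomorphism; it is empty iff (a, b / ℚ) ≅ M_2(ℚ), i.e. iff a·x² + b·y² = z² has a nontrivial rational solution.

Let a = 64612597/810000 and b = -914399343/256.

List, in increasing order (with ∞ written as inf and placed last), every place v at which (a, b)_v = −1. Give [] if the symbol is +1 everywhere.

[7, 19]

(a, b) ≡ (133, -601183) mod (ℚ^×)²; places V = {2, 3, 5, 7, 11, 13, 17, 19, 31, 41, 43, ∞}.
(a,b)_5: α=-4, u≡2; β=0, v≡2 (mod 5); (2|5)=-1, (2|5)=-1; sign (−1)^0·-1^0·-1^-4 = +1.
(a,b)_3: α=-4, u≡1; β=2, v≡2 (mod 3); (1|3)=+1, (2|3)=-1; sign (−1)^0·+1^2·-1^-4 = +1.
(a,b)_17: α=2, u≡6; β=0, v≡6 (mod 17); (6|17)=-1, (6|17)=-1; sign (−1)^0·-1^0·-1^2 = +1.
(a,b)_31: α=0, u≡10; β=1, v≡11 (mod 31); (10|31)=+1, (11|31)=-1; sign (−1)^0·+1^1·-1^0 = +1.
(a,b)_43: α=0, u≡36; β=1, v≡5 (mod 43); (36|43)=+1, (5|43)=-1; sign (−1)^0·+1^1·-1^0 = +1.
(a,b)_7: α=1, u≡5; β=0, v≡6 (mod 7); (5|7)=-1, (6|7)=-1; sign (−1)^0·-1^0·-1^1 = -1.
(a,b)_∞: sgn(133)=+, sgn(-601183)=−, so +1.
(a,b)_19: α=1, u≡16; β=0, v≡8 (mod 19); (16|19)=+1, (8|19)=-1; sign (−1)^0·+1^0·-1^1 = -1.
(a,b)_11: α=0, u≡4; β=1, v≡6 (mod 11); (4|11)=+1, (6|11)=-1; sign (−1)^0·+1^1·-1^0 = +1.
(a,b)_41: α=2, u≡5; β=1, v≡6 (mod 41); (5|41)=+1, (6|41)=-1; sign (−1)^0·+1^1·-1^2 = +1.
(a,b)_13: α=0, u≡4; β=2, v≡2 (mod 13); (4|13)=+1, (2|13)=-1; sign (−1)^0·+1^2·-1^0 = +1.
(a,b)_2: α=-4, β=-8; u≡5, v≡1 (mod 8); ε(u)ε(v)=0·0, αω(v)=-4·0, βω(u)=-8·1; sum ≡ 0  ⇒  +1.
(133, -601183 / ℚ) ramifies at {7, 19}: a division algebra.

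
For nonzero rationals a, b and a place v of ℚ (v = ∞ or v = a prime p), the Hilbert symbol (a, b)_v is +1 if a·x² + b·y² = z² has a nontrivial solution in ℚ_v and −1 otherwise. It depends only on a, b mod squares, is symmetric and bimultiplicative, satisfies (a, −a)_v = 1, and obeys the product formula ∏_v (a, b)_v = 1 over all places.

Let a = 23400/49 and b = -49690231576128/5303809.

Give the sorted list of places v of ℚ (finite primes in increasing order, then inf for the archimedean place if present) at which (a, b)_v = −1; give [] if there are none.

[3, 13]

(a, b) ≡ (26, -33) mod (ℚ^×)²; places V = {2, 3, 5, 7, 11, 13, 19, 23, 47, ∞}.
(a,b)_∞: sgn(26)=+, sgn(-33)=−, so +1.
(a,b)_11: α=0, u≡5; β=1, v≡2 (mod 11); (5|11)=+1, (2|11)=-1; sign (−1)^0·+1^1·-1^0 = +1.
(a,b)_23: α=0, u≡3; β=2, v≡3 (mod 23); (3|23)=+1, (3|23)=+1; sign (−1)^0·+1^2·+1^0 = +1.
(a,b)_3: α=2, u≡2; β=7, v≡1 (mod 3); (2|3)=-1, (1|3)=+1; sign (−1)^0·-1^7·+1^2 = -1.
(a,b)_2: α=3, β=6; u≡5, v≡7 (mod 8); ε(u)ε(v)=0·1, αω(v)=3·0, βω(u)=6·1; sum ≡ 0  ⇒  +1.
(a,b)_19: α=0, u≡1; β=2, v≡4 (mod 19); (1|19)=+1, (4|19)=+1; sign (−1)^0·+1^2·+1^0 = +1.
(a,b)_47: α=0, u≡44; β=-2, v≡37 (mod 47); (44|47)=-1, (37|47)=+1; sign (−1)^0·-1^-2·+1^0 = +1.
(a,b)_5: α=2, u≡4; β=0, v≡3 (mod 5); (4|5)=+1, (3|5)=-1; sign (−1)^0·+1^0·-1^2 = +1.
(a,b)_13: α=1, u≡11; β=2, v≡8 (mod 13); (11|13)=-1, (8|13)=-1; sign (−1)^0·-1^2·-1^1 = -1.
(a,b)_7: α=-2, u≡6; β=-4, v≡1 (mod 7); (6|7)=-1, (1|7)=+1; sign (−1)^0·-1^-4·+1^-2 = +1.
(26, -33 / ℚ) ramifies at {3, 13}: a division algebra.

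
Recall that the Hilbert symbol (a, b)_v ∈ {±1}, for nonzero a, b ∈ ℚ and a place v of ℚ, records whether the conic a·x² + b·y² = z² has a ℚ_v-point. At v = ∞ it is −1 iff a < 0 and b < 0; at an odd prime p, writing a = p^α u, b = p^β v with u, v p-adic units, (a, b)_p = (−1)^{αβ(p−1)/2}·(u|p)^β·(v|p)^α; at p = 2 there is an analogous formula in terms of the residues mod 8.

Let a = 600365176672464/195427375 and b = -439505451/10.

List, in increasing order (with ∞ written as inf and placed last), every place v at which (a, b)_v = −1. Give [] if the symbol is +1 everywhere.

[2, 5, 11, 43]

(a, b) ≡ (16555, -110) mod (ℚ^×)²; places V = {2, 3, 5, 7, 11, 13, 17, 23, 29, 43, ∞}.
(a,b)_5: α=-3, u≡1; β=-1, v≡2 (mod 5); (1|5)=+1, (2|5)=-1; sign (−1)^0·+1^-1·-1^-3 = -1.
(a,b)_7: α=3, u≡6; β=4, v≡2 (mod 7); (6|7)=-1, (2|7)=+1; sign (−1)^0·-1^4·+1^3 = +1.
(a,b)_13: α=-2, u≡5; β=0, v≡7 (mod 13); (5|13)=-1, (7|13)=-1; sign (−1)^0·-1^0·-1^-2 = +1.
(a,b)_11: α=-1, u≡9; β=1, v≡5 (mod 11); (9|11)=+1, (5|11)=+1; sign (−1)^1·+1^1·+1^-1 = -1.
(a,b)_3: α=2, u≡1; β=2, v≡1 (mod 3); (1|3)=+1, (1|3)=+1; sign (−1)^0·+1^2·+1^2 = +1.
(a,b)_29: α=-2, u≡25; β=0, v≡25 (mod 29); (25|29)=+1, (25|29)=+1; sign (−1)^0·+1^0·+1^-2 = +1.
(a,b)_∞: sgn(16555)=+, sgn(-110)=−, so +1.
(a,b)_2: α=4, β=-1; u≡3, v≡1 (mod 8); ε(u)ε(v)=1·0, αω(v)=4·0, βω(u)=-1·1; sum ≡ 1  ⇒  -1.
(a,b)_23: α=2, u≡8; β=0, v≡10 (mod 23); (8|23)=+1, (10|23)=-1; sign (−1)^0·+1^0·-1^2 = +1.
(a,b)_17: α=2, u≡11; β=0, v≡2 (mod 17); (11|17)=-1, (2|17)=+1; sign (−1)^0·-1^0·+1^2 = +1.
(a,b)_43: α=3, u≡11; β=2, v≡22 (mod 43); (11|43)=+1, (22|43)=-1; sign (−1)^0·+1^2·-1^3 = -1.
Ram(16555, -110) = {2, 5, 11, 43}; no ℚ_2-point on the conic.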